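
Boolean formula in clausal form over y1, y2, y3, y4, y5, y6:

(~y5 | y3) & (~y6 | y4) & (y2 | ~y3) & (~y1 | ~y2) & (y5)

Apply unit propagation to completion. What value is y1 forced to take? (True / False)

(y5) is a unit clause: y5 = True.
(~y5 | y3) with y5 = True leaves only y3, so y3 = True.
(y2 | ~y3): since y3 = True, the clause reduces to (y2). y2 = True.
(~y1 | ~y2): since y2 = True, the clause reduces to (~y1). y1 = False.

False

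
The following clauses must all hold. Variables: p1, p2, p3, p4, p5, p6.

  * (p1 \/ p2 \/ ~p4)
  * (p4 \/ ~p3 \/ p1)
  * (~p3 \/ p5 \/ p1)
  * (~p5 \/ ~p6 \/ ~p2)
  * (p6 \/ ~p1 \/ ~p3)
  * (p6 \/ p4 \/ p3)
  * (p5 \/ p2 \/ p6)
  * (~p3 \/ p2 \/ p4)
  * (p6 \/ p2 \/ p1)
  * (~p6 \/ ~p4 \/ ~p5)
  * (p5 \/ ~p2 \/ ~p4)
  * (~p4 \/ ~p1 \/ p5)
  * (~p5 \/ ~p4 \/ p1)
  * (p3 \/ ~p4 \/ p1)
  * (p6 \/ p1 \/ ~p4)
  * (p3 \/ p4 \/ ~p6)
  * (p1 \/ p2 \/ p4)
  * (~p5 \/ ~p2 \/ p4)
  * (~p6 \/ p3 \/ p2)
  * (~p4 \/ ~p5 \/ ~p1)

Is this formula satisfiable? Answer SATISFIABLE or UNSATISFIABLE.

Try p1 = True.
Branch on p2: take p2 = True.
Try p3 = True.
  then p6 is forced to True.
  then p5 is forced to False.
  then p4 is forced to False.
Every clause has at least one true literal under this assignment.
So p1 = True, p2 = True, p3 = True, p4 = False, p5 = False, p6 = True is a satisfying assignment.

SATISFIABLE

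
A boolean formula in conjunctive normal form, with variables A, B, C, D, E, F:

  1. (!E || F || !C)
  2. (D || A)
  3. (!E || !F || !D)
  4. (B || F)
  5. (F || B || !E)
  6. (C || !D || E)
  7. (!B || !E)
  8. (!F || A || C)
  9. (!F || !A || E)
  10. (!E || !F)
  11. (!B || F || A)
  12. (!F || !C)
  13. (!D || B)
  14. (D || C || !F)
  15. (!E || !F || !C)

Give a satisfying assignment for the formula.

A = True, B = True, C = False, D = False, E = False, F = False

Branch on A: take A = True.
Set B = True and propagate.
  then E is forced to False.
  then F is forced to False.
For the remaining variables, C = False, D = False works.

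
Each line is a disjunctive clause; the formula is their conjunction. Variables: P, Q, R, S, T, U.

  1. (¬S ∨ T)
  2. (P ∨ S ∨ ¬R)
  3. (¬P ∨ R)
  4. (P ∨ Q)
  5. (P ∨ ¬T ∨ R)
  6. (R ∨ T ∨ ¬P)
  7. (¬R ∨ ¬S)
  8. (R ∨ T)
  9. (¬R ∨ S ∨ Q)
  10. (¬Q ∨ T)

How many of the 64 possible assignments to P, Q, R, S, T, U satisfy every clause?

2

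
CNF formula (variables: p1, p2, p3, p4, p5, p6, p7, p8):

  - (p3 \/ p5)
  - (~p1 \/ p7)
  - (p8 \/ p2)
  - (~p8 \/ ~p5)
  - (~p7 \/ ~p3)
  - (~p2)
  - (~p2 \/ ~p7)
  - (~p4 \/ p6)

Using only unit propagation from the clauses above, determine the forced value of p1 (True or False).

False

(~p2) is a unit clause: p2 = False.
(p8 \/ p2): since p2 = False, the clause reduces to (p8). p8 = True.
(~p5 \/ ~p8): since p8 = True, the clause reduces to (~p5). p5 = False.
In (p5 \/ p3), p5 is now false; p3 must hold, so p3 = True.
From (~p7 \/ ~p3) and p3 = True: p7 = False.
From (~p1 \/ p7) and p7 = False: p1 = False.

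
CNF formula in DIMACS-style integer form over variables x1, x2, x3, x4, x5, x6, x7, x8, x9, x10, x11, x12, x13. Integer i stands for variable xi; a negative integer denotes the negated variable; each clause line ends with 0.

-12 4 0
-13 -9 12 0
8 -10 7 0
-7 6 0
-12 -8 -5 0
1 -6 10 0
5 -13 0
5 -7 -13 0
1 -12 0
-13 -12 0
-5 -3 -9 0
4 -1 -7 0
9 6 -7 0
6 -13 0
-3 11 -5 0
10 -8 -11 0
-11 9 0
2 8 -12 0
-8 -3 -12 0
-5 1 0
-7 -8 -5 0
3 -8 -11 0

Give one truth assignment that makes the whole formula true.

Pure literal: x4 appears only positively; assign x4 = True.
x13 occurs only negated in the remaining clauses — set x13 = False.
Try x1 = False.
  then x12 is forced to False.
  then x5 is forced to False.
For the remaining variables, x2 = False, x3 = False, x6 = False, x7 = False, x8 = False, x9 = False, x10 = False, x11 = False works.

x1 = F, x2 = F, x3 = F, x4 = T, x5 = F, x6 = F, x7 = F, x8 = F, x9 = F, x10 = F, x11 = F, x12 = F, x13 = F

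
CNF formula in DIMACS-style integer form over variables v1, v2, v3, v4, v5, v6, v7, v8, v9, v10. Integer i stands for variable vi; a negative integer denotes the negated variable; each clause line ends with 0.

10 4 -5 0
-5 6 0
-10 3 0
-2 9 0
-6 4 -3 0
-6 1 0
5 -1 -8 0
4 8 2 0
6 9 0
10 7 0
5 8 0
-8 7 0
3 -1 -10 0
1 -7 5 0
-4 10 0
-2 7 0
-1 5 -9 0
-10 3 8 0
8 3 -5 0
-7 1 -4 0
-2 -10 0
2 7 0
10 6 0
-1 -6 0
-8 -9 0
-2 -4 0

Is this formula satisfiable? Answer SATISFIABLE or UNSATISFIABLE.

v10 = True:
  v1 = True:
    propagation gives v6=False, v5=False, v8=False; an empty clause results — contradiction.
  v1 = False:
    propagation gives v6=False, v5=False; an empty clause results — contradiction.
v10 = False:
  propagation gives v7=True, v4=False, v5=False, v8=True; an empty clause results — contradiction.
Every branch closes, so no satisfying assignment exists.

UNSATISFIABLE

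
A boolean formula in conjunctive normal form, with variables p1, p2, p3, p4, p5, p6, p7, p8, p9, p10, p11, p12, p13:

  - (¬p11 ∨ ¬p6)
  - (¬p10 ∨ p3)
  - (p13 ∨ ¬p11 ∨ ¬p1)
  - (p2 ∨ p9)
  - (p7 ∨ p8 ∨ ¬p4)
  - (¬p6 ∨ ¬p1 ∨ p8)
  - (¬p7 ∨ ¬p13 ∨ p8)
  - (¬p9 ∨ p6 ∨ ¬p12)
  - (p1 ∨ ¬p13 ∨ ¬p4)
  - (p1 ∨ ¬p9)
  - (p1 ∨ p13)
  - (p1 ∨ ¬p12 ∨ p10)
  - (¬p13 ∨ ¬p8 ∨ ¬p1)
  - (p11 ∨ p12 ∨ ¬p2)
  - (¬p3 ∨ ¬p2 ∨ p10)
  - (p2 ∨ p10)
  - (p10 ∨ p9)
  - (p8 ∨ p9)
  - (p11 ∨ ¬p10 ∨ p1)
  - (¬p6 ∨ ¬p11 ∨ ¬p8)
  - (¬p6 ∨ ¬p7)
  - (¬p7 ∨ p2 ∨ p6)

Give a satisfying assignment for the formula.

p1=True, p2=True, p3=True, p4=False, p5=True, p6=False, p7=True, p8=True, p9=False, p10=True, p11=False, p12=True, p13=False

Pure literal: p4 appears only negated; assign p4 = False.
Try p1 = True.
For the remaining variables, p2 = True, p3 = True, p5 = True, p6 = False, p7 = True, p8 = True, p9 = False, p10 = True, p11 = False, p12 = True, p13 = False works.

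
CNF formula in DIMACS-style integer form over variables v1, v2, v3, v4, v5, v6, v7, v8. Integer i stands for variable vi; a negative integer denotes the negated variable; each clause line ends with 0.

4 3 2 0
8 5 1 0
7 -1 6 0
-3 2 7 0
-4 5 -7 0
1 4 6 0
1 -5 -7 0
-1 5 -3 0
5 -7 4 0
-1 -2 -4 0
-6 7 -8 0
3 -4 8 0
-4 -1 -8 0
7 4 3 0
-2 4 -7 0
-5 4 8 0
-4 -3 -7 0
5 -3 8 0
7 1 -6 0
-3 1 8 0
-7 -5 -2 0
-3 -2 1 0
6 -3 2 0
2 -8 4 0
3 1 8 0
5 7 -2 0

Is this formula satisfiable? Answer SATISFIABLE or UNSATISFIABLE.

SATISFIABLE

Branch on v1: take v1 = False.
Branch on v2: take v2 = False.
For the remaining variables, v3 = False, v4 = True, v5 = False, v6 = False, v7 = False, v8 = True works.
So v1 = 0, v2 = 0, v3 = 0, v4 = 1, v5 = 0, v6 = 0, v7 = 0, v8 = 1 is a satisfying assignment.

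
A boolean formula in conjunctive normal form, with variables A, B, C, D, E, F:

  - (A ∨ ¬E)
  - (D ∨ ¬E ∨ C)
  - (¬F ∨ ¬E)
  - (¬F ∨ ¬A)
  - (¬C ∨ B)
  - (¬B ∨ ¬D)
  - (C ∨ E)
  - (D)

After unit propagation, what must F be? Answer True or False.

False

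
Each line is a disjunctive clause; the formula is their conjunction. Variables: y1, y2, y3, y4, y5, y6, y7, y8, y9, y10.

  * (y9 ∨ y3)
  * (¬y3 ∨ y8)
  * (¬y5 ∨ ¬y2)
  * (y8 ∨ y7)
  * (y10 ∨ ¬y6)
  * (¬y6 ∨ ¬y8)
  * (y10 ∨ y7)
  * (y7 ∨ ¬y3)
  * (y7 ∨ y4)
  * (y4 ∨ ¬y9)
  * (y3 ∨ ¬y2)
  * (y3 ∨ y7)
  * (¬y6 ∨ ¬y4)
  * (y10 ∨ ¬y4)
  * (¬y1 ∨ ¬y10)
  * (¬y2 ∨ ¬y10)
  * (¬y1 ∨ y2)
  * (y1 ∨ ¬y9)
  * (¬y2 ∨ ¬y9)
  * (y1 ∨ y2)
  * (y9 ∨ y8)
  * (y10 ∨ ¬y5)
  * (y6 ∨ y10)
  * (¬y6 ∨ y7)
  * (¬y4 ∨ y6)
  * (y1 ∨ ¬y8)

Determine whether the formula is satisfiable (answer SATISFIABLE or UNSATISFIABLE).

UNSATISFIABLE

y10 = True:
  propagation gives y1=False, y2=False; an empty clause results — contradiction.
y10 = False:
  propagation gives y6=False; an empty clause results — contradiction.
Every branch closes, so no satisfying assignment exists.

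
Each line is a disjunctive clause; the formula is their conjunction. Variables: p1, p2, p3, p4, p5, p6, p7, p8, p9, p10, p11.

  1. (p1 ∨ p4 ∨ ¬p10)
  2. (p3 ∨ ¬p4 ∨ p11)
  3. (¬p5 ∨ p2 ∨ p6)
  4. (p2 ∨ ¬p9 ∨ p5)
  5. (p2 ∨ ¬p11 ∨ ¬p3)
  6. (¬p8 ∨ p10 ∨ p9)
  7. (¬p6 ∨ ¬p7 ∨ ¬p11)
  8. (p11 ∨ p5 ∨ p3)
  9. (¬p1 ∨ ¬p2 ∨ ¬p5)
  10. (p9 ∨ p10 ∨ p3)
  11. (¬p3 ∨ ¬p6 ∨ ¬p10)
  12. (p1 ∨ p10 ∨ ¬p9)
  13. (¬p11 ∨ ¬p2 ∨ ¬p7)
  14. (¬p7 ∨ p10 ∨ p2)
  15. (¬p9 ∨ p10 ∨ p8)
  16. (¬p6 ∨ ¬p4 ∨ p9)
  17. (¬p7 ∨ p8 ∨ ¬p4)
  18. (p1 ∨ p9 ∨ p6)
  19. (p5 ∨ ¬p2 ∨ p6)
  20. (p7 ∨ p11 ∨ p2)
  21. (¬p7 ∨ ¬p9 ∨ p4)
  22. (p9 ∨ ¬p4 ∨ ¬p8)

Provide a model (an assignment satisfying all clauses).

p1 = True  p2 = False  p3 = False  p4 = False  p5 = False  p6 = False  p7 = False  p8 = False  p9 = False  p10 = True  p11 = True

Branch on p1: take p1 = True.
Try p2 = False.
Set p3 = False and propagate.
The remaining clauses are satisfied by p4 = False, p5 = False, p6 = False, p7 = False, p8 = False, p9 = False, p10 = True, p11 = True.
Every clause has at least one true literal under this assignment.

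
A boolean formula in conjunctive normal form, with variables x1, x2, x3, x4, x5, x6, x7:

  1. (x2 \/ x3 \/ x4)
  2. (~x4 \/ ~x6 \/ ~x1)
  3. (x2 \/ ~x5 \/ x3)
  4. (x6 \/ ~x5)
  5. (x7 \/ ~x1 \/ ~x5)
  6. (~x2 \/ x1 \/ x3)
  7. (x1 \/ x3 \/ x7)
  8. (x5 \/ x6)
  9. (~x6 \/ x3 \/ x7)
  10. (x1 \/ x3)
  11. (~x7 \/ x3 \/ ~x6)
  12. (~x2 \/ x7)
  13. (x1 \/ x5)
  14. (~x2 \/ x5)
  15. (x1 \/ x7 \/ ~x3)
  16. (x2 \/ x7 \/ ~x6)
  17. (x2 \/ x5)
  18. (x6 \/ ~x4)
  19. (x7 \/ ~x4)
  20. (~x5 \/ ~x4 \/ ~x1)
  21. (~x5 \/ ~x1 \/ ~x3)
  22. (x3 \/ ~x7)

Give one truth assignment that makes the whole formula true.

x1=F, x2=F, x3=T, x4=F, x5=T, x6=T, x7=T

Try x1 = False.
  then x3 is forced to True.
  then x5 is forced to True.
  then x6 is forced to True.
  then x7 is forced to True.
x2, x4 are now unconstrained; take x2 = False, x4 = False.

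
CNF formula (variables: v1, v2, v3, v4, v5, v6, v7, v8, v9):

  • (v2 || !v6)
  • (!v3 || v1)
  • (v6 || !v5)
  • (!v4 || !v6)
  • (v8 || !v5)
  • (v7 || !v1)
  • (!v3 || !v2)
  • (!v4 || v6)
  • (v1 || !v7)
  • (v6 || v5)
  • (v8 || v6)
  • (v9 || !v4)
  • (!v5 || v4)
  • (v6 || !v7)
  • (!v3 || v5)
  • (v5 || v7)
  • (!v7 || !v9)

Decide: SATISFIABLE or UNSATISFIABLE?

Pure literal: v3 appears only negated; assign v3 = False.
Pure literal: v8 appears only positively; assign v8 = True.
Branch on v1: take v1 = True.
  then v7 is forced to True.
  then v6 is forced to True.
  then v2 is forced to True.
  then v4 is forced to False.
  then v5 is forced to False.
  then v9 is forced to False.
Every clause has at least one true literal under this assignment.
So v1 = True  v2 = True  v3 = False  v4 = False  v5 = False  v6 = True  v7 = True  v8 = True  v9 = False is a satisfying assignment.

SATISFIABLE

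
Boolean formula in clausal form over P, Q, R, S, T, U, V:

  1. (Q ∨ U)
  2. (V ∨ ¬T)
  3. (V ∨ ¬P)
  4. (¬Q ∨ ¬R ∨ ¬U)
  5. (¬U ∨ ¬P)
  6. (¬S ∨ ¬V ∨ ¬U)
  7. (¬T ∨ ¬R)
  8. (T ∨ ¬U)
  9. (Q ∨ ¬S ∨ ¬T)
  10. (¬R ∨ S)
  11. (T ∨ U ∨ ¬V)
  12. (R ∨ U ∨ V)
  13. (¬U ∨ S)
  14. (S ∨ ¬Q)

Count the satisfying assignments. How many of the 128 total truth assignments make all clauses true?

Satisfying assignments:
  P=0 Q=1 R=0 S=1 T=1 U=0 V=1
  P=0 Q=1 R=1 S=1 T=0 U=0 V=0
  P=1 Q=1 R=0 S=1 T=1 U=0 V=1
Count: 3.

3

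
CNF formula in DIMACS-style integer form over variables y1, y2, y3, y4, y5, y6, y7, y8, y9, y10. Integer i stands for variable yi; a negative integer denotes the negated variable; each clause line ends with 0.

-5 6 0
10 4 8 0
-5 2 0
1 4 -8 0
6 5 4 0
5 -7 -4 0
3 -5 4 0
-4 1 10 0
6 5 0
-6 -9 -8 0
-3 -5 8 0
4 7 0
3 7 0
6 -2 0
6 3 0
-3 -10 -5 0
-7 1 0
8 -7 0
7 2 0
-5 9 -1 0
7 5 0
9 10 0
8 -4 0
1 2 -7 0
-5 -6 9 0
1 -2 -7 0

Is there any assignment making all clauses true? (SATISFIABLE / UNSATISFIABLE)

SATISFIABLE

Branch on y1: take y1 = True.
For the remaining variables, y2 = True, y3 = False, y4 = False, y5 = False, y6 = True, y7 = True, y8 = True, y9 = False, y10 = True works.
Every clause has at least one true literal under this assignment.
So y1=T, y2=T, y3=F, y4=F, y5=F, y6=T, y7=T, y8=T, y9=F, y10=T is a satisfying assignment.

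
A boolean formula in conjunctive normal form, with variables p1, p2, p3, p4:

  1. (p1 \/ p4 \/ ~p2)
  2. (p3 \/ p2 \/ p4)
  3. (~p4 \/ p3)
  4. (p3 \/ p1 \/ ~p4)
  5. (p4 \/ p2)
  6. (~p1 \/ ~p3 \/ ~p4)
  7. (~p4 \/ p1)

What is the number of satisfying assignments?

The models are:
  p1=T p2=T p3=F p4=F
  p1=T p2=T p3=T p4=F
That's 2 in total.

2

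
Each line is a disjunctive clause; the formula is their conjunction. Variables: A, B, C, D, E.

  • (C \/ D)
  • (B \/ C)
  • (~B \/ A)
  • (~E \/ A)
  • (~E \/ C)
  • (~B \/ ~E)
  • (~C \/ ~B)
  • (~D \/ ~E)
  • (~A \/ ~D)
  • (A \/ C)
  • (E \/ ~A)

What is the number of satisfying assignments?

Satisfying assignments:
  A=0 B=0 C=1 D=0 E=0
  A=0 B=0 C=1 D=1 E=0
  A=1 B=0 C=1 D=0 E=1
That's 3 in total.

3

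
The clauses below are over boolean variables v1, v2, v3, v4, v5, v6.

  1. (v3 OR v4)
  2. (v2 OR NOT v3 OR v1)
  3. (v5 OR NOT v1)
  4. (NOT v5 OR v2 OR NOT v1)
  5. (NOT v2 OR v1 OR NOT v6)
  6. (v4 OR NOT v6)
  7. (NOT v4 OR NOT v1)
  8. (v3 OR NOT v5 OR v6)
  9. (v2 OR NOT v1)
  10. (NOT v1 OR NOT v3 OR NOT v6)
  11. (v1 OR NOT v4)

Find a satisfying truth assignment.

v1 = False  v2 = True  v3 = True  v4 = False  v5 = True  v6 = False

Try v1 = False.
  then v4 is forced to False.
  then v3 is forced to True.
  then v2 is forced to True.
  then v6 is forced to False.
v5 is now unconstrained; take v5 = True.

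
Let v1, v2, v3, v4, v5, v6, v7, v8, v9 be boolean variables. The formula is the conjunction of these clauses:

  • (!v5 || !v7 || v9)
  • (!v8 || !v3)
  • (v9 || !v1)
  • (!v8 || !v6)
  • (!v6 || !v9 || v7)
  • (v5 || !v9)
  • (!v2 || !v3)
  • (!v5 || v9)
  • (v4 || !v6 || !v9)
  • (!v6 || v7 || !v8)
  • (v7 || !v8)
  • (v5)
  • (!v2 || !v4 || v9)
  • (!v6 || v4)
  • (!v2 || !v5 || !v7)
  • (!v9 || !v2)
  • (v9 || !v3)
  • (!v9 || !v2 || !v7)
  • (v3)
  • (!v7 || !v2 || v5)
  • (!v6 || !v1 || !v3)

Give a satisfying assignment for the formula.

Unit propagation: (v5) forces v5 = True.
Unit propagation: (v9) forces v9 = True.
The clause (!v2) is unit: v2 must be False.
(v3) is a unit clause, so v3 = True.
Unit propagation: (!v8) forces v8 = False.
Pure literal: v1 appears only negated; assign v1 = False.
v4 occurs only positively in the remaining clauses — set v4 = True.
Branch on v6: take v6 = False.
v7 is now unconstrained; take v7 = False.
Every clause has at least one true literal under this assignment.

v1=False, v2=False, v3=True, v4=True, v5=True, v6=False, v7=False, v8=False, v9=True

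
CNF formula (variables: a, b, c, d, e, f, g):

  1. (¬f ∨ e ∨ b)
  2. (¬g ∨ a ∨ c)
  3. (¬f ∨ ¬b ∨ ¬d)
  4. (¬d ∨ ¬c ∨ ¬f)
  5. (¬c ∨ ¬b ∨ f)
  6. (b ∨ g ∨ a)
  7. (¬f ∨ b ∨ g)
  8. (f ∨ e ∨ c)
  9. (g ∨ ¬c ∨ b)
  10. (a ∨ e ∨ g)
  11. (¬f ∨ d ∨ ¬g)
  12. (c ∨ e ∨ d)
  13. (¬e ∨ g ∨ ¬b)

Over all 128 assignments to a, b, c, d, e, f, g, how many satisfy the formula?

Case analysis on b and f:
  b=1, f=1: remaining (a,c,d,e,g) ∈ {(1,1,0,0,0)} — 1.
  b=1, f=0: remaining (a,c,d,e,g) ∈ {(1,0,0,1,1); (1,0,1,1,1)} — 2.
  b=0, f=1: remaining (a,c,d,e,g) ∈ {(1,0,1,1,1)} — 1.
  b=0, f=0: d free; 6 ways for (a,c,e,g) × 2^1 = 12.
Total: 1 + 2 + 1 + 12 = 16.

16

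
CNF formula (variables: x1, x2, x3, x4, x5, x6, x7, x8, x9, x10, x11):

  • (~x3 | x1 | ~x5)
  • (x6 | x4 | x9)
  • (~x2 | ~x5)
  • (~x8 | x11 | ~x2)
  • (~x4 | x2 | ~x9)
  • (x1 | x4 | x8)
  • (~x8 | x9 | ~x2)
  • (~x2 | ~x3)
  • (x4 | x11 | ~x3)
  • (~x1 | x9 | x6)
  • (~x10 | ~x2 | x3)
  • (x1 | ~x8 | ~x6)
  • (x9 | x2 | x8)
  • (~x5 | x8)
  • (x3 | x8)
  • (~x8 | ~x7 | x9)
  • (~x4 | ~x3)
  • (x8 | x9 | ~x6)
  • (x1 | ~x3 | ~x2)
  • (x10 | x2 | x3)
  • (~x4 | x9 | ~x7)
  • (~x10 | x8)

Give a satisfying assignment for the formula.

Branch on x1: take x1 = True.
Try x2 = False.
The remaining clauses are satisfied by x3 = False, x4 = False, x5 = True, x6 = True, x7 = True, x8 = True, x9 = True, x10 = True, x11 = False.

x1=True, x2=False, x3=False, x4=False, x5=True, x6=True, x7=True, x8=True, x9=True, x10=True, x11=False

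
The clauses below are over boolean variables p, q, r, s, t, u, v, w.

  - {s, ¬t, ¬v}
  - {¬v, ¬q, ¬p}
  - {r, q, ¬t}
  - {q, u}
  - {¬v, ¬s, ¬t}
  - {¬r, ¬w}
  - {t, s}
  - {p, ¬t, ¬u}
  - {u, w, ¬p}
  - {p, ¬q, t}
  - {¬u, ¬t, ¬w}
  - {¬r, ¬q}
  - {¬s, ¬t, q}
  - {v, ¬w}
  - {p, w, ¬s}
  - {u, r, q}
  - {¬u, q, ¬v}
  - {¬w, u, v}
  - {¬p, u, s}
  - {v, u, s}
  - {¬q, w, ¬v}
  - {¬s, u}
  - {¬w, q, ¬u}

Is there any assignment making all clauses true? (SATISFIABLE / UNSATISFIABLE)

SATISFIABLE

Set p = True and propagate.
For the remaining variables, q = True, r = False, s = False, t = True, u = True, v = False, w = False works.
So p = True, q = True, r = False, s = False, t = True, u = True, v = False, w = False is a satisfying assignment.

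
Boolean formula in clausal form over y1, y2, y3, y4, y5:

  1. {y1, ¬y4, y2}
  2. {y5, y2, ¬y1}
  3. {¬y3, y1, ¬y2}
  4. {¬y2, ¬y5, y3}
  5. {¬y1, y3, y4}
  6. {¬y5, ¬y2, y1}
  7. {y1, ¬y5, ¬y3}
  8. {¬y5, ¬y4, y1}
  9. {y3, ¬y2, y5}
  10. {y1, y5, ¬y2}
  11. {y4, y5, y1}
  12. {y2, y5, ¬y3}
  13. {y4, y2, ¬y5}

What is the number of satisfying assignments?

6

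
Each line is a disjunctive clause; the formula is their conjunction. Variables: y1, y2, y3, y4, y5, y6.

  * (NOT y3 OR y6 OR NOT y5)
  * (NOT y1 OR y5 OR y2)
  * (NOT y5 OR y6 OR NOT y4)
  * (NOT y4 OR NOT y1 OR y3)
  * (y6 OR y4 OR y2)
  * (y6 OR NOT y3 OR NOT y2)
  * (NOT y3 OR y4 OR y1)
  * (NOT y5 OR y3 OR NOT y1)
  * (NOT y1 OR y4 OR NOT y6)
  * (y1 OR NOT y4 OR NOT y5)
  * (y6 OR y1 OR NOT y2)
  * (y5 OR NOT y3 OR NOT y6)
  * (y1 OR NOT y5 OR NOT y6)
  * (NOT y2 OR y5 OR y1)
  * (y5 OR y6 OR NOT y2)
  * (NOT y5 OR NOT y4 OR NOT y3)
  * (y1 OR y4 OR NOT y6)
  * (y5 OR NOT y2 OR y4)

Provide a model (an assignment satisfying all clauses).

y1=F  y2=F  y3=F  y4=T  y5=F  y6=F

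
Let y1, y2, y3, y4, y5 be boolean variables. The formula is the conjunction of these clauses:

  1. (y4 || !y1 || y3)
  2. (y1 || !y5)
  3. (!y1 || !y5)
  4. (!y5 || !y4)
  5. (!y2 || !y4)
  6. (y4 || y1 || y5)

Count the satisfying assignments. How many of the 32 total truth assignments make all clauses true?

6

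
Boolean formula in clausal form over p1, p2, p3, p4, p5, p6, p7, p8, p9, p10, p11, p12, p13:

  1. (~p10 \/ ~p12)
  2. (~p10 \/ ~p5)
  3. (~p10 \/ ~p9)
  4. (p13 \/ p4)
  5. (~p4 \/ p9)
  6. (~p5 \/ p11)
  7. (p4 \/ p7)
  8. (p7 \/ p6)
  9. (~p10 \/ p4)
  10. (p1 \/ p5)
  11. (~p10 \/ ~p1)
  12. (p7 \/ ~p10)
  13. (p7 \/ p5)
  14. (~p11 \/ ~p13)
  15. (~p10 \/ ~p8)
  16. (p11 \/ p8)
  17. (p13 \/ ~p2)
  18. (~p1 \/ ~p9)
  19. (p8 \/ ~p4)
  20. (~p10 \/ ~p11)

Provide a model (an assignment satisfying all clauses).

Pure literal: p2 appears only negated; assign p2 = False.
Pure literal: p7 appears only positively; assign p7 = True.
Set p1 = False and propagate.
  then p5 is forced to True.
  then p10 is forced to False.
  then p11 is forced to True.
  then p13 is forced to False.
  then p4 is forced to True.
  then p9 is forced to True.
  then p8 is forced to True.
p3, p6, p12 are now unconstrained; take p3 = False, p6 = False, p12 = True.

p1 = 0, p2 = 0, p3 = 0, p4 = 1, p5 = 1, p6 = 0, p7 = 1, p8 = 1, p9 = 1, p10 = 0, p11 = 1, p12 = 1, p13 = 0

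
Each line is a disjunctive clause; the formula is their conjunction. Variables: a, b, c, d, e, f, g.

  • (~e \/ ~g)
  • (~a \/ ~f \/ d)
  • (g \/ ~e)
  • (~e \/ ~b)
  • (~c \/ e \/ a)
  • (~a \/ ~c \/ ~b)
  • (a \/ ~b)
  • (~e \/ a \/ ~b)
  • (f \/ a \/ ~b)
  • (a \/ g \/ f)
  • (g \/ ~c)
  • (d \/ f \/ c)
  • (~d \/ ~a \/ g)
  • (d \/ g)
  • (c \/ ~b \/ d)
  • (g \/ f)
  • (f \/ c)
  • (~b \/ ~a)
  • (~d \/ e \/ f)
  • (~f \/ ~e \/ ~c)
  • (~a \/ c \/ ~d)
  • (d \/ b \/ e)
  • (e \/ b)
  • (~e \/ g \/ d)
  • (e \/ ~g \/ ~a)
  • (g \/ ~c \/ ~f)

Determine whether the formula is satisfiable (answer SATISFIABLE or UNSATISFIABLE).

UNSATISFIABLE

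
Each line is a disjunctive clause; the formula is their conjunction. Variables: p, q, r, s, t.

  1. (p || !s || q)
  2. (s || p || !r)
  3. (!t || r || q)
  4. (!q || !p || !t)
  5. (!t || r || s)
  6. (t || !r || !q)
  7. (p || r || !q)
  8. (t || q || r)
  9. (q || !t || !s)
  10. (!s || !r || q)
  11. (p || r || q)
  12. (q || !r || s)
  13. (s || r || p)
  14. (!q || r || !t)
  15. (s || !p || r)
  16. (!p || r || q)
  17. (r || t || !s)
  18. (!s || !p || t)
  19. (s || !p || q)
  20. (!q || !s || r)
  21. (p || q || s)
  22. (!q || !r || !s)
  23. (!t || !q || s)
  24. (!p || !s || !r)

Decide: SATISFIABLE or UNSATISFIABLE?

UNSATISFIABLE

q = True:
  r = True:
    propagation gives t=True, p=False, s=True; an empty clause results — contradiction.
  r = False:
    propagation gives p=True, t=False, s=True; an empty clause results — contradiction.
q = False:
  s = True:
    propagation gives p=True, t=False; an empty clause results — contradiction.
  s = False:
    propagation gives r=False, t=False; an empty clause results — contradiction.
Every branch closes, so no satisfying assignment exists.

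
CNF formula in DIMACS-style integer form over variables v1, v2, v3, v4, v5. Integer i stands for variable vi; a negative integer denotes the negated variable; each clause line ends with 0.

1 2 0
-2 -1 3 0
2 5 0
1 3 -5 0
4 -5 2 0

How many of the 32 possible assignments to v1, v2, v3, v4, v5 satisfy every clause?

12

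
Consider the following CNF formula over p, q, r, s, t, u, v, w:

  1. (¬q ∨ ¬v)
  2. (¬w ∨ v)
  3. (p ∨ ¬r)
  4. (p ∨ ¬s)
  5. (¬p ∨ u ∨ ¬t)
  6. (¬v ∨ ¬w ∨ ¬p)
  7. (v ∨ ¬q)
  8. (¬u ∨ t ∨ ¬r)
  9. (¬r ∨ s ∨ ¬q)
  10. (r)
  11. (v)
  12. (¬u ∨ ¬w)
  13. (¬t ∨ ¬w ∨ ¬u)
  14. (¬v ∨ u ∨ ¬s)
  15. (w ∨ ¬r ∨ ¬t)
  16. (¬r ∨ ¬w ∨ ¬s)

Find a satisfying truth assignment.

p = T, q = F, r = T, s = F, t = F, u = F, v = T, w = F

Check each clause:
  1. (¬q ∨ ¬v) — ¬q is true.
  2. (v ∨ ¬w) — ¬w is true.
  3. (¬r ∨ p) — p is true.
  4. (¬s ∨ p) — p is true.
  5. (u ∨ ¬p ∨ ¬t) — ¬t is true.
  6. (¬w ∨ ¬p ∨ ¬v) — ¬w is true.
  7. (¬q ∨ v) — ¬q is true.
  8. (t ∨ ¬r ∨ ¬u) — ¬u is true.
  9. (¬q ∨ s ∨ ¬r) — ¬q is true.
  10. (r) — r is true.
  11. (v) — v is true.
  12. (¬w ∨ ¬u) — ¬w is true.
  13. (¬u ∨ ¬w ∨ ¬t) — ¬w is true.
  14. (¬s ∨ ¬v ∨ u) — ¬s is true.
  15. (¬t ∨ ¬r ∨ w) — ¬t is true.
  16. (¬s ∨ ¬w ∨ ¬r) — ¬w is true.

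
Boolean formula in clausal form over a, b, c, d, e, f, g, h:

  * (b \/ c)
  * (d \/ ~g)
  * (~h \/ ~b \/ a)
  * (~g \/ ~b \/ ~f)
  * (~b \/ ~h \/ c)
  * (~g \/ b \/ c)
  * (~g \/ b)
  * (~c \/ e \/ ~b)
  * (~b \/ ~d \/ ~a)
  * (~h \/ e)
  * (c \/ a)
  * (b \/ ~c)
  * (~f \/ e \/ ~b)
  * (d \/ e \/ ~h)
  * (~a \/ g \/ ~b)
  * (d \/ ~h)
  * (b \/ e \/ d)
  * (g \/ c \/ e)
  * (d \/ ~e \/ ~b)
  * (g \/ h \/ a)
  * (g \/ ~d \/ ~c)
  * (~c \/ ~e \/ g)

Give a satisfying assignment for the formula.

a=False  b=True  c=True  d=True  e=True  f=False  g=True  h=False

Pure literal: f appears only negated; assign f = False.
Set a = False and propagate.
  then c is forced to True.
  then b is forced to True.
  then h is forced to False.
  then e is forced to True.
  then d is forced to True.
  then g is forced to True.
Check each clause:
  1. (b \/ c) — b is true.
  2. (d \/ ~g) — d is true.
  3. (a \/ ~h \/ ~b) — ~h is true.
  4. (~f \/ ~b \/ ~g) — ~f is true.
  5. (c \/ ~h \/ ~b) — ~h is true.
  6. (c \/ b \/ ~g) — b is true.
  7. (~g \/ b) — b is true.
  8. (e \/ ~b \/ ~c) — e is true.
  9. (~b \/ ~a \/ ~d) — ~a is true.
  10. (~h \/ e) — ~h is true.
  11. (c \/ a) — c is true.
  12. (b \/ ~c) — b is true.
  13. (e \/ ~b \/ ~f) — ~f is true.
  14. (d \/ e \/ ~h) — ~h is true.
  15. (~b \/ ~a \/ g) — ~a is true.
  16. (~h \/ d) — ~h is true.
  17. (e \/ b \/ d) — b is true.
  18. (e \/ c \/ g) — c is true.
  19. (~b \/ ~e \/ d) — d is true.
  20. (g \/ h \/ a) — g is true.
  21. (g \/ ~d \/ ~c) — g is true.
  22. (g \/ ~c \/ ~e) — g is true.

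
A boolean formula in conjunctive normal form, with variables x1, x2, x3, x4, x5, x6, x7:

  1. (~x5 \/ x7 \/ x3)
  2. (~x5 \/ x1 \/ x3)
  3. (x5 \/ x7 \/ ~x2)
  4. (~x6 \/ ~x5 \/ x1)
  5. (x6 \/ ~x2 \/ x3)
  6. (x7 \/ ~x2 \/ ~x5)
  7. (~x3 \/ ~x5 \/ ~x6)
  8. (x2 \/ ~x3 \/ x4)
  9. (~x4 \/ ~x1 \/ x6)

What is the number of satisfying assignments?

Split on x5, then x3.
  x5=1, x3=1: 5 of the 32 assignments to (x1,x2,x4,x6,x7) work.
  x5=1, x3=0: 5 of the 32 assignments to (x1,x2,x4,x6,x7) work.
  x5=0, x3=1: 13 of the 32 assignments to (x1,x2,x4,x6,x7) work.
  x5=0, x3=0: 18 of the 32 assignments to (x1,x2,x4,x6,x7) work.
Total: 5 + 5 + 13 + 18 = 41.

41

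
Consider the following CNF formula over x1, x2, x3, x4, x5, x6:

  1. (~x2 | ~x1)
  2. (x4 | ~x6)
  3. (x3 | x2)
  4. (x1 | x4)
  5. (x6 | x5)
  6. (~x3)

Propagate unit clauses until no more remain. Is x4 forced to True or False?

True

Unit clause (~x3) sets x3 = False.
In (x2 | x3), x3 is now false; x2 must hold, so x2 = True.
In (~x1 | ~x2), ~x2 is now false; ~x1 must hold, so x1 = False.
(x4 | x1) with x1 = False leaves only x4, so x4 = True.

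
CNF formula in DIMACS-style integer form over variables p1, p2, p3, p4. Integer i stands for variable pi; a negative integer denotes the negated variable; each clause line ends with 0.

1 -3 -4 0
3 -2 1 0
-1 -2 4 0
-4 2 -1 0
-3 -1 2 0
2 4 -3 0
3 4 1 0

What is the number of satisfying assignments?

5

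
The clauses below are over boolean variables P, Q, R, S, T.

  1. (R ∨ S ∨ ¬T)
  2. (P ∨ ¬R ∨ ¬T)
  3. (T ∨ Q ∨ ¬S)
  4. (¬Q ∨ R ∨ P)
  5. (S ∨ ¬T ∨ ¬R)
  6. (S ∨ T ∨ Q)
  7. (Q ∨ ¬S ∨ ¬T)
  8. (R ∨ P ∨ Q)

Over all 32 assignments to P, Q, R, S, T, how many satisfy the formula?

8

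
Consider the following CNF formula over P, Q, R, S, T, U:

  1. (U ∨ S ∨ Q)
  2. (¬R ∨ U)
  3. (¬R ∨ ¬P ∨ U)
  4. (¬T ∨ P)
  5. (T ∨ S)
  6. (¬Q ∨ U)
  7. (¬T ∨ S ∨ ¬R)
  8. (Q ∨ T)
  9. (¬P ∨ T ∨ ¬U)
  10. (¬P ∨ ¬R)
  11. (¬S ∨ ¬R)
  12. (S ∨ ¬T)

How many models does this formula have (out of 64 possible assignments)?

4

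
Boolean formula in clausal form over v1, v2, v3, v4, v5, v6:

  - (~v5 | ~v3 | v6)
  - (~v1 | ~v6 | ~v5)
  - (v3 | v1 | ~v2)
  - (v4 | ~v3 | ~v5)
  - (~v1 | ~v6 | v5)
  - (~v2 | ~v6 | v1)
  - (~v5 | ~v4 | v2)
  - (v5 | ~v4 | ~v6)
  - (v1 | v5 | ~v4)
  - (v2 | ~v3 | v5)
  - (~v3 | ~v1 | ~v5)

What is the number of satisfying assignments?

14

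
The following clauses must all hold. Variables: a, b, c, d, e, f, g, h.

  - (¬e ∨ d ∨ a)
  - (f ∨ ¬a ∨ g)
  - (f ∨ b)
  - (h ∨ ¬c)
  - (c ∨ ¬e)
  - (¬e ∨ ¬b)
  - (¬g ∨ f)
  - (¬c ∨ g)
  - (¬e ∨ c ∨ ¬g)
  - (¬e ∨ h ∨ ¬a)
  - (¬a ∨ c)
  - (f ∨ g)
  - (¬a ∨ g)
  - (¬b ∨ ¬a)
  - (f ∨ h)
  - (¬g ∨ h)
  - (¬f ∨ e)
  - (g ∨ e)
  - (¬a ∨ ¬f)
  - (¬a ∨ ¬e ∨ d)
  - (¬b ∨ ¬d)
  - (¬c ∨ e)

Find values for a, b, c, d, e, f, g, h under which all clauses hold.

a=False  b=False  c=True  d=True  e=True  f=True  g=True  h=True

Pure literal: h appears only positively; assign h = True.
Branch on a: take a = False.
Branch on b: take b = False.
  then f is forced to True.
  then e is forced to True.
  then d is forced to True.
  then c is forced to True.
  then g is forced to True.
Check each clause:
  1. (a ∨ d ∨ ¬e) — d is true.
  2. (¬a ∨ f ∨ g) — f is true.
  3. (f ∨ b) — f is true.
  4. (h ∨ ¬c) — h is true.
  5. (c ∨ ¬e) — c is true.
  6. (¬b ∨ ¬e) — ¬b is true.
  7. (¬g ∨ f) — f is true.
  8. (g ∨ ¬c) — g is true.
  9. (¬e ∨ ¬g ∨ c) — c is true.
  10. (¬e ∨ ¬a ∨ h) — h is true.
  11. (c ∨ ¬a) — c is true.
  12. (g ∨ f) — f is true.
  13. (¬a ∨ g) — ¬a is true.
  14. (¬a ∨ ¬b) — ¬b is true.
  15. (f ∨ h) — h is true.
  16. (h ∨ ¬g) — h is true.
  17. (¬f ∨ e) — e is true.
  18. (e ∨ g) — e is true.
  19. (¬a ∨ ¬f) — ¬a is true.
  20. (¬e ∨ d ∨ ¬a) — d is true.
  21. (¬b ∨ ¬d) — ¬b is true.
  22. (e ∨ ¬c) — e is true.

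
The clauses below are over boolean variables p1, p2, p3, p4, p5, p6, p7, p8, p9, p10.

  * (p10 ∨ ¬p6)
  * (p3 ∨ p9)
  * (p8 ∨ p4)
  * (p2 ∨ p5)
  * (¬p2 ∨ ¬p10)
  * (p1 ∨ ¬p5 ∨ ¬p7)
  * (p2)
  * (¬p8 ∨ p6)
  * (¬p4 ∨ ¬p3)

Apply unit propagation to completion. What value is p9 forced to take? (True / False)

(p2) stands alone — p2 = True.
(¬p10 ∨ ¬p2): since p2 = True, the clause reduces to (¬p10). p10 = False.
(p10 ∨ ¬p6): since p10 = False, the clause reduces to (¬p6). p6 = False.
In (p6 ∨ ¬p8), p6 is now false; ¬p8 must hold, so p8 = False.
(p4 ∨ p8) with p8 = False leaves only p4, so p4 = True.
(¬p4 ∨ ¬p3) with p4 = True leaves only ¬p3, so p3 = False.
(p3 ∨ p9): since p3 = False, the clause reduces to (p9). p9 = True.

True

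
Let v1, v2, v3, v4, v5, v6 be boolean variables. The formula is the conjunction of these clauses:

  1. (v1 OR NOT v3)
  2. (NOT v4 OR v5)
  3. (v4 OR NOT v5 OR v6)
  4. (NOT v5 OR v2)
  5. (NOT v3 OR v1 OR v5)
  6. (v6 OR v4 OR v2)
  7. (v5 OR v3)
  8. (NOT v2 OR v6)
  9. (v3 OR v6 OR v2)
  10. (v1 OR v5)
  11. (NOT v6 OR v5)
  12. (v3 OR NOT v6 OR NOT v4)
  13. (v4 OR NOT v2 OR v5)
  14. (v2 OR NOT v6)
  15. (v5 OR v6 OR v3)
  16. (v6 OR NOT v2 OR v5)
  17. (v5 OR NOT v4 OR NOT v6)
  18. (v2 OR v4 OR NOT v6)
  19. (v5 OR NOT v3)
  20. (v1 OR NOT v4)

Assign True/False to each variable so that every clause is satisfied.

v1=True, v2=True, v3=True, v4=True, v5=True, v6=True

v1 occurs only positively in the remaining clauses — set v1 = True.
Set v2 = True and propagate.
  then v6 is forced to True.
  then v5 is forced to True.
Branch on v3: take v3 = True.
v4 is now unconstrained; take v4 = True.
Every clause has at least one true literal under this assignment.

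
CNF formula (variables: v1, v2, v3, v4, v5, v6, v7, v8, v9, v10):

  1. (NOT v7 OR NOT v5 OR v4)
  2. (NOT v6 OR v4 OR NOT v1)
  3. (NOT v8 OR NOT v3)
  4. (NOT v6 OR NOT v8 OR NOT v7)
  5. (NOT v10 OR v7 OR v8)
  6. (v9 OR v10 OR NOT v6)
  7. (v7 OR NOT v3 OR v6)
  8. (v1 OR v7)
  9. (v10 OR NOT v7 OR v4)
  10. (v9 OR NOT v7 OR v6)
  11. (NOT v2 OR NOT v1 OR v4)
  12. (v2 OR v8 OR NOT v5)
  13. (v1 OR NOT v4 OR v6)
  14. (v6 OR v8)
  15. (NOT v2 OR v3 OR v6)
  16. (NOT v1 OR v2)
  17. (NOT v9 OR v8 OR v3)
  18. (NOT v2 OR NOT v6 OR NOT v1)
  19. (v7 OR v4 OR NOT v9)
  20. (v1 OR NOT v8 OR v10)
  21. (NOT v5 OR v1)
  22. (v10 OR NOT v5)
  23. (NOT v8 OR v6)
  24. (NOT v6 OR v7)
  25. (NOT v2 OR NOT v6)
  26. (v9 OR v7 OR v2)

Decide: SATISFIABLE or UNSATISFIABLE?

Pure literal: v5 appears only negated; assign v5 = False.
Set v1 = False and propagate.
  then v7 is forced to True.
Branch on v2: take v2 = False.
For the remaining variables, v3 = True, v4 = True, v6 = True, v8 = False, v9 = False, v10 = True works.
So v1=0, v2=0, v3=1, v4=1, v5=0, v6=1, v7=1, v8=0, v9=0, v10=1 is a satisfying assignment.

SATISFIABLE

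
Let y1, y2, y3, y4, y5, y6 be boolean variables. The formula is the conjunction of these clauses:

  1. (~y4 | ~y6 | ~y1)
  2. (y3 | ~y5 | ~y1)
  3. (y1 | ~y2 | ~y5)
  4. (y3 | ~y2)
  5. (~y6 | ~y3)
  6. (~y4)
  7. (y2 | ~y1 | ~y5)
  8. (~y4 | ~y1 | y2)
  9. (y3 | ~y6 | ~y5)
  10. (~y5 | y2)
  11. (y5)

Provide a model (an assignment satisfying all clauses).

y1=1, y2=1, y3=1, y4=0, y5=1, y6=0

Unit propagation: (~y4) forces y4 = False.
(y5) is a unit clause, so y5 = True.
The clause (y2) is unit: y2 must be True.
The clause (y1) is unit: y1 must be True.
The clause (y3) is unit: y3 must be True.
(~y6) is a unit clause, so y6 = False.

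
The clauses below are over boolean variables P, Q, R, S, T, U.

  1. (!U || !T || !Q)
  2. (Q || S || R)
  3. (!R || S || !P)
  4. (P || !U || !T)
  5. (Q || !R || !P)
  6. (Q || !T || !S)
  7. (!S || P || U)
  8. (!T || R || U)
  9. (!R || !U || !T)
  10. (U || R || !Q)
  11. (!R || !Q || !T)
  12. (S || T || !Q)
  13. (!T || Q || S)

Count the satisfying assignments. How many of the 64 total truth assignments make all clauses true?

11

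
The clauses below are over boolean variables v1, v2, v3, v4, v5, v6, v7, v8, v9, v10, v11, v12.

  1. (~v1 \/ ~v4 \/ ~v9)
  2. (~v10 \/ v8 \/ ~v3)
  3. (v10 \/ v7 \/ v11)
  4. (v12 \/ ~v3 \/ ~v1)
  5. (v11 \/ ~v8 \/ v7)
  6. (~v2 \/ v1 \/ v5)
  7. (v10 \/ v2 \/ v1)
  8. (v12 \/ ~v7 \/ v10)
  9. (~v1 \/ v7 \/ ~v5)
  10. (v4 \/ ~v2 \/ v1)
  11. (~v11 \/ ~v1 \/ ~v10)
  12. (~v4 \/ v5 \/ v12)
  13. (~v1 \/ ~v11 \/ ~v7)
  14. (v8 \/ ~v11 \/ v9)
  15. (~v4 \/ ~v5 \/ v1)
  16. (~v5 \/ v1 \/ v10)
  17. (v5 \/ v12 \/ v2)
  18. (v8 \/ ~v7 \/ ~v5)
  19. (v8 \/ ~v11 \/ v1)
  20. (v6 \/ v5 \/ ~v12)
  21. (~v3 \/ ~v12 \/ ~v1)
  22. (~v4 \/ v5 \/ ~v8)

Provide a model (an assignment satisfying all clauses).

v1=1, v2=0, v3=0, v4=1, v5=1, v6=1, v7=1, v8=1, v9=0, v10=1, v11=0, v12=0

Check each clause:
  1. (~v9 \/ ~v1 \/ ~v4) — ~v9 is true.
  2. (v8 \/ ~v3 \/ ~v10) — v8 is true.
  3. (v10 \/ v11 \/ v7) — v10 is true.
  4. (~v1 \/ v12 \/ ~v3) — ~v3 is true.
  5. (v7 \/ ~v8 \/ v11) — v7 is true.
  6. (v1 \/ ~v2 \/ v5) — v1 is true.
  7. (v1 \/ v10 \/ v2) — v1 is true.
  8. (v12 \/ ~v7 \/ v10) — v10 is true.
  9. (~v5 \/ v7 \/ ~v1) — v7 is true.
  10. (v1 \/ ~v2 \/ v4) — v1 is true.
  11. (~v1 \/ ~v11 \/ ~v10) — ~v11 is true.
  12. (v12 \/ ~v4 \/ v5) — v5 is true.
  13. (~v11 \/ ~v1 \/ ~v7) — ~v11 is true.
  14. (~v11 \/ v9 \/ v8) — v8 is true.
  15. (~v5 \/ v1 \/ ~v4) — v1 is true.
  16. (v10 \/ ~v5 \/ v1) — v1 is true.
  17. (v12 \/ v2 \/ v5) — v5 is true.
  18. (~v5 \/ ~v7 \/ v8) — v8 is true.
  19. (v1 \/ ~v11 \/ v8) — v8 is true.
  20. (v5 \/ ~v12 \/ v6) — ~v12 is true.
  21. (~v12 \/ ~v3 \/ ~v1) — ~v12 is true.
  22. (~v8 \/ v5 \/ ~v4) — v5 is true.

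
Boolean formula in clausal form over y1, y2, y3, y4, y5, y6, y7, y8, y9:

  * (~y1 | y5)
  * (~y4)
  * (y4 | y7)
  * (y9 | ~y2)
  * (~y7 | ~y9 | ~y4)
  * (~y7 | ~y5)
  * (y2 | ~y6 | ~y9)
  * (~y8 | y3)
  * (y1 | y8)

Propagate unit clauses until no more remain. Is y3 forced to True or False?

(~y4) is a unit clause: y4 = False.
(y7 | y4): since y4 = False, the clause reduces to (y7). y7 = True.
(~y7 | ~y5) with y7 = True leaves only ~y5, so y5 = False.
In (~y1 | y5), y5 is now false; ~y1 must hold, so y1 = False.
(y8 | y1): since y1 = False, the clause reduces to (y8). y8 = True.
(y3 | ~y8): since y8 = True, the clause reduces to (y3). y3 = True.

True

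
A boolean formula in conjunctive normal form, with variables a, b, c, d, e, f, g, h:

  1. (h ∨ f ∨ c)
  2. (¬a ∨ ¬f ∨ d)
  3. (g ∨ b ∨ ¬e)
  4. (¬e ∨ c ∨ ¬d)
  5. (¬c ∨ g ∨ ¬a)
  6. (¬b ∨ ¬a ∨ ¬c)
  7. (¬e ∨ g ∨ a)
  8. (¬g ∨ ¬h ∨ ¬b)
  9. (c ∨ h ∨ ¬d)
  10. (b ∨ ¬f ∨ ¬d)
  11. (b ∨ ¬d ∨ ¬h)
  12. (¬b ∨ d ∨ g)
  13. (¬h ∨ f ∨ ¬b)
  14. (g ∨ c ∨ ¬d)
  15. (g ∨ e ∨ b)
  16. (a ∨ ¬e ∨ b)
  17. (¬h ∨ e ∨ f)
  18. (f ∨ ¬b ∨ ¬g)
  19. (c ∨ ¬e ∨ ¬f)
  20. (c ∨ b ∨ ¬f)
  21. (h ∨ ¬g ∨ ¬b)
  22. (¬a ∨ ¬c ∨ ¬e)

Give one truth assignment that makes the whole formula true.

Try a = False.
The remaining clauses are satisfied by b = True, c = True, d = True, e = False, f = False, g = False, h = False.

a=F  b=T  c=T  d=T  e=F  f=F  g=F  h=F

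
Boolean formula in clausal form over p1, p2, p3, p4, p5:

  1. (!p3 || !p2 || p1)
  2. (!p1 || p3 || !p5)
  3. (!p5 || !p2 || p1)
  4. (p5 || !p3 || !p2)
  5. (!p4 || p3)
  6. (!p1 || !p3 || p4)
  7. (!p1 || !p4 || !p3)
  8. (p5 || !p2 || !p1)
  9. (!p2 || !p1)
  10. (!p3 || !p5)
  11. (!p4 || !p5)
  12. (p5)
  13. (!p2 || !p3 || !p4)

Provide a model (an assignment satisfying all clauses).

p1=0, p2=0, p3=0, p4=0, p5=1

Check each clause:
  1. (!p3 || !p2 || p1) — !p3 is true.
  2. (!p1 || !p5 || p3) — !p1 is true.
  3. (!p5 || !p2 || p1) — !p2 is true.
  4. (!p2 || !p3 || p5) — !p3 is true.
  5. (!p4 || p3) — !p4 is true.
  6. (p4 || !p3 || !p1) — !p3 is true.
  7. (!p1 || !p3 || !p4) — !p4 is true.
  8. (p5 || !p1 || !p2) — p5 is true.
  9. (!p2 || !p1) — !p1 is true.
  10. (!p3 || !p5) — !p3 is true.
  11. (!p4 || !p5) — !p4 is true.
  12. (p5) — p5 is true.
  13. (!p4 || !p2 || !p3) — !p4 is true.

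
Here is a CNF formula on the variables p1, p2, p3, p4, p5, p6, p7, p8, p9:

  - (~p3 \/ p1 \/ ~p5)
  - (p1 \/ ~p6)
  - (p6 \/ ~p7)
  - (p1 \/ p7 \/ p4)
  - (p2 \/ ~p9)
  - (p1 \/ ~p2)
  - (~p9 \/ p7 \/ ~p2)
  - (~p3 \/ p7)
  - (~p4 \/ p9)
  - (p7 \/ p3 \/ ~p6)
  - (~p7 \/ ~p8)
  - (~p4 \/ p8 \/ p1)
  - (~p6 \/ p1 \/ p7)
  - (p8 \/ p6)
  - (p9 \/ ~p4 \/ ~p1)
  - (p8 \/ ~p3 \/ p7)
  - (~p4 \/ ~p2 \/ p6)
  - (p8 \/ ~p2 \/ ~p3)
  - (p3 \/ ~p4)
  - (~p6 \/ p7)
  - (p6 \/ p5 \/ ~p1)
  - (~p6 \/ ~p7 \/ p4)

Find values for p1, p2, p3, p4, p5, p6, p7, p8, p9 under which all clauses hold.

p1 = True, p2 = False, p3 = False, p4 = False, p5 = True, p6 = False, p7 = False, p8 = True, p9 = False

Branch on p1: take p1 = True.
For the remaining variables, p2 = False, p3 = False, p4 = False, p5 = True, p6 = False, p7 = False, p8 = True, p9 = False works.
Every clause has at least one true literal under this assignment.
Check each clause:
  1. (~p5 \/ p1 \/ ~p3) — p1 is true.
  2. (p1 \/ ~p6) — p1 is true.
  3. (p6 \/ ~p7) — ~p7 is true.
  4. (p7 \/ p4 \/ p1) — p1 is true.
  5. (~p9 \/ p2) — ~p9 is true.
  6. (~p2 \/ p1) — p1 is true.
  7. (~p2 \/ p7 \/ ~p9) — ~p2 is true.
  8. (~p3 \/ p7) — ~p3 is true.
  9. (~p4 \/ p9) — ~p4 is true.
  10. (~p6 \/ p7 \/ p3) — ~p6 is true.
  11. (~p7 \/ ~p8) — ~p7 is true.
  12. (p1 \/ p8 \/ ~p4) — p8 is true.
  13. (~p6 \/ p1 \/ p7) — p1 is true.
  14. (p8 \/ p6) — p8 is true.
  15. (~p4 \/ p9 \/ ~p1) — ~p4 is true.
  16. (~p3 \/ p8 \/ p7) — p8 is true.
  17. (~p4 \/ p6 \/ ~p2) — ~p4 is true.
  18. (p8 \/ ~p2 \/ ~p3) — p8 is true.
  19. (p3 \/ ~p4) — ~p4 is true.
  20. (~p6 \/ p7) — ~p6 is true.
  21. (~p1 \/ p6 \/ p5) — p5 is true.
  22. (~p7 \/ p4 \/ ~p6) — ~p7 is true.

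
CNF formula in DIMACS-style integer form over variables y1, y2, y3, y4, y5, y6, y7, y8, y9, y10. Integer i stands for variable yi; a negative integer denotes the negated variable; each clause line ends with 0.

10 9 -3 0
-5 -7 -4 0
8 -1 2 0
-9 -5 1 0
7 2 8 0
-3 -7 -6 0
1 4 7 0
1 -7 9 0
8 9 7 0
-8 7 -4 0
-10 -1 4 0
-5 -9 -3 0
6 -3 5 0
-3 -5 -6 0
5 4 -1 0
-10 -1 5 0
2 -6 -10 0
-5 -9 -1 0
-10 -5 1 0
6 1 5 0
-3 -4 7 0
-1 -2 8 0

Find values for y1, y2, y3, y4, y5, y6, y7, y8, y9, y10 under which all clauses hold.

y1=False, y2=True, y3=False, y4=True, y5=False, y6=True, y7=True, y8=False, y9=True, y10=True

Check each clause:
  1. (y10 OR NOT y3 OR y9) — y9 is true.
  2. (NOT y7 OR NOT y4 OR NOT y5) — NOT y5 is true.
  3. (y2 OR y8 OR NOT y1) — y2 is true.
  4. (NOT y9 OR NOT y5 OR y1) — NOT y5 is true.
  5. (y7 OR y8 OR y2) — y2 is true.
  6. (NOT y7 OR NOT y3 OR NOT y6) — NOT y3 is true.
  7. (y7 OR y1 OR y4) — y4 is true.
  8. (y1 OR y9 OR NOT y7) — y9 is true.
  9. (y7 OR y9 OR y8) — y9 is true.
  10. (NOT y8 OR NOT y4 OR y7) — NOT y8 is true.
  11. (NOT y10 OR NOT y1 OR y4) — y4 is true.
  12. (NOT y5 OR NOT y9 OR NOT y3) — NOT y5 is true.
  13. (NOT y3 OR y6 OR y5) — NOT y3 is true.
  14. (NOT y6 OR NOT y3 OR NOT y5) — NOT y5 is true.
  15. (y4 OR y5 OR NOT y1) — y4 is true.
  16. (NOT y10 OR NOT y1 OR y5) — NOT y1 is true.
  17. (y2 OR NOT y6 OR NOT y10) — y2 is true.
  18. (NOT y9 OR NOT y5 OR NOT y1) — NOT y5 is true.
  19. (y1 OR NOT y5 OR NOT y10) — NOT y5 is true.
  20. (y5 OR y6 OR y1) — y6 is true.
  21. (NOT y4 OR NOT y3 OR y7) — NOT y3 is true.
  22. (y8 OR NOT y1 OR NOT y2) — NOT y1 is true.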